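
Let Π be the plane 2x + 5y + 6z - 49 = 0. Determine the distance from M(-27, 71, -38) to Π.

n = (2, 5, 6); n·P − 49 = 24; |n| = √65; distance = 24/√65 = 24√65/65.

24√65/65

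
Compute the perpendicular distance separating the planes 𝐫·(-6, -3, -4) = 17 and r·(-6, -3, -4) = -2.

19/√61

Both planes have normal n = (-6, -3, -4), |n| = √61. Any point on the first plane is at distance |(-2) − 17|/|n| = 19/√61 = 19√61/61 from the second.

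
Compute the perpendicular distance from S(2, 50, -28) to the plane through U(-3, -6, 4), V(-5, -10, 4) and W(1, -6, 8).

6

UV = (-2, -4, 0) and UW = (4, 0, 4), so a normal is n = UV × UW = (-16, 8, 16).
n = (-16, 8, 16); n·P − 64 = -144; |n| = 24; distance = 144/24 = 6.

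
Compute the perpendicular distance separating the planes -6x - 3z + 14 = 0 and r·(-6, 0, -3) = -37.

23/(3√5)

Both planes have normal n = (-6, 0, -3), |n| = 3√5. Any point on the first plane is at distance |(-37) − (-14)|/|n| = 23/(3√5) = 23√5/15 from the second.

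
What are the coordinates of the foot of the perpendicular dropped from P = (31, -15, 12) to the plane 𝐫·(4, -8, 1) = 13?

The perpendicular from P has direction n = (4, -8, 1): r = (31, -15, 12) + μ(4, -8, 1).
Substitute into the plane: n·(P + μn) = 13 gives 256 + 81μ = 13, so μ = -3.
Foot = (31, -15, 12) + (-3)·(4, -8, 1) = (19, 9, 9).

(19, 9, 9)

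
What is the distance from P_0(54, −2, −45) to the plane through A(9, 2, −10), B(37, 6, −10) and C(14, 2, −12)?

29/15

AB = (28, 4, 0) and AC = (5, 0, −2), so a normal is n = AB × AC = (−8, 56, −20).
d = |(-8)·54 + 56·(-2) + (-20)·(-45) − 240| / √(64 + 3136 + 400) = |116| / 60 = 29/15.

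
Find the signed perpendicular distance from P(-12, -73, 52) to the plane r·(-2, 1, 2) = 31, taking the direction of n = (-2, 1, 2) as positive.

n·P − 31 = 24.
|n| = 3, so the signed distance is 24/3 = 8.

8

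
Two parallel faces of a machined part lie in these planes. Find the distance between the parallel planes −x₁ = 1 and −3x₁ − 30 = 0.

Divide the second equation by 3 to match normals: −x₁ = 10.
With common normal n = (−1, 0, 0) (|n| = 1), the distance is |1 − 10|/|n| = 9/1 = 9.

9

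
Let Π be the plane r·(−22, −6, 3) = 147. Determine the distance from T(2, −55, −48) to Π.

d = |(-22)·2 + (-6)·(-55) + 3·(-48) − 147| / √(484 + 36 + 9) = |-5| / 23 = 5/23.

5/23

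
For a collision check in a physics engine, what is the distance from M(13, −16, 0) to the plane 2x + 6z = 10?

4√10/5

d = |2·13 + 6·0 − 10| / √(4 + 0 + 36) = |16| / (2√10) = 4√10/5.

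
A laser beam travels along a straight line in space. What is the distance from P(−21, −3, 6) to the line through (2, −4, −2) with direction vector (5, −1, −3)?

√34

Direction vector d = (5, −1, −3).
AP = (−23, 1, 8), and AP × d = (5, −29, 18).
|AP × d|² = 1190 and |d|² = 35, so the distance is √(1190/35) = √34.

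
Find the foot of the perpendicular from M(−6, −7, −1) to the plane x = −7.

The perpendicular from M has direction n = (1, 0, 0): r = (−6, −7, −1) + λ(1, 0, 0).
Substitute into the plane: n·(M + λn) = -7 gives -6 + 1λ = -7, so λ = -1.
Foot = (−6, −7, −1) + (-1)·(1, 0, 0) = (−7, −7, −1).

(-7, -7, -1)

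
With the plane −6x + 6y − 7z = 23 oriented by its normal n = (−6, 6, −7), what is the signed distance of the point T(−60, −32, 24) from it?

-23/11

n·T − 23 = -23.
|n| = 11, so the signed distance is -23/11.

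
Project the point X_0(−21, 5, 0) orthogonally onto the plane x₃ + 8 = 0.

n = (0, 0, 1), |n|² = 1, and n·X_0 − (-8) = 8.
t = 8/1 = 8, so the foot is X_0 − t·n = (−21, 5, 0) − 8·(0, 0, 1) = (−21, 5, −8).

(-21, 5, -8)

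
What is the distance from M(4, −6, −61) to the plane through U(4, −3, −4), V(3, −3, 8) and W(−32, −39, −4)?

UV = (−1, 0, 12) and UW = (−36, −36, 0), so a normal is n = UV × UW = (432, −432, 36).
n = (432, −432, 36); n·P − 2880 = -756; |n| = 612; distance = 756/612 = 21/17.

21/17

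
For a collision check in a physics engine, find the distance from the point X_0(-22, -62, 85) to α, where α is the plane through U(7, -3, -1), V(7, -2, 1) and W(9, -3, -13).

UV = (0, 1, 2) and UW = (2, 0, -12), so a normal is n = UV × UW = (-12, 4, -2).
Then n·(-22, -62, 85) - (-94) = -60.
|n| = √(144 + 16 + 4) = 2√41, so the distance is |-60|/(2√41) = 30√41/41.

30√41/41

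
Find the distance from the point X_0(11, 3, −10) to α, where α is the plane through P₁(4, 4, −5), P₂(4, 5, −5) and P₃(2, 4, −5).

P₁P₂ = (0, 1, 0) and P₁P₃ = (−2, 0, 0), so a normal is n = P₁P₂ × P₁P₃ = (0, 0, 2).
Then n·(11, 3, −10) − (−10) = −10.
|n| = √(0 + 0 + 4) = 2, so the distance is |-10|/2 = 5.

5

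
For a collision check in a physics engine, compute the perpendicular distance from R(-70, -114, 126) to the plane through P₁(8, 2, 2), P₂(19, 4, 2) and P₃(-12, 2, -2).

8

P₁P₂ = (11, 2, 0) and P₁P₃ = (-20, 0, -4), so a normal is n = P₁P₂ × P₁P₃ = (-8, 44, 40).
d = |(-8)·(-70) + 44·(-114) + 40·126 − 104| / √(64 + 1936 + 1600) = |480| / 60 = 8.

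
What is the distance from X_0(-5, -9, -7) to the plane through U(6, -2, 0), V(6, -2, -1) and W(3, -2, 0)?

7

UV = (0, 0, -1) and UW = (-3, 0, 0), so a normal is n = UV × UW = (0, 3, 0).
Then n·(-5, -9, -7) - (-6) = -21.
|n| = √(0 + 9 + 0) = 3, so the distance is |-21|/3 = 7.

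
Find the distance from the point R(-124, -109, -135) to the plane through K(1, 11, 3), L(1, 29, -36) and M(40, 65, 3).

6

KL = (0, 18, -39) and KM = (39, 54, 0), so a normal is n = KL × KM = (2106, -1521, -702).
n = (2106, -1521, -702); n·P − (-16731) = 16146; |n| = 2691; distance = 16146/2691 = 6.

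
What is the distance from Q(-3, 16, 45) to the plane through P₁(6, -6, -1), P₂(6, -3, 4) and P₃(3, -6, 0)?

19/√35

P₁P₂ = (0, 3, 5) and P₁P₃ = (-3, 0, 1), so a normal is n = P₁P₂ × P₁P₃ = (3, -15, 9).
Then n·(-3, 16, 45) - 99 = 57.
|n| = √(9 + 225 + 81) = 3√35, so the distance is |57|/(3√35) = 19/√35.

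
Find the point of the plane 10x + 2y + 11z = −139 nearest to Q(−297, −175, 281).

(-293, -871/5, 1427/5)

n = (10, 2, 11), |n|² = 225, and n·Q − (-139) = -90.
t = -90/225 = -2/5, so the foot is Q − t·n = (−297, −175, 281) − (-2/5)·(10, 2, 11) = (−293, −871/5, 1427/5).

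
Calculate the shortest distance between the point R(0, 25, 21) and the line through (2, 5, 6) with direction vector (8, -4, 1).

2√137

Direction vector d = (8, -4, 1).
AP = (-2, 20, 15); AP·d = -81, |AP|² = 629, |d|² = 81.
distance² = |AP|² − (AP·d)²/|d|² = 629 − 6561/81 = 548, so the distance is 2√137.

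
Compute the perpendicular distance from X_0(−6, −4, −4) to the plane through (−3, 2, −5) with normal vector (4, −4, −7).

5/9

The plane has equation n·(r − (−3, 2, −5)) = 0, i.e. n·r = 15.
d = |4·(-6) + (-4)·(-4) + (-7)·(-4) − 15| / √(16 + 16 + 49) = |5| / 9 = 5/9.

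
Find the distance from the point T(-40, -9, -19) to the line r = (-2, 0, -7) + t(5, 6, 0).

3√77

Direction vector d = (5, 6, 0).
AP = (-38, -9, -12); AP·d = -244, |AP|² = 1669, |d|² = 61.
distance² = |AP|² − (AP·d)²/|d|² = 1669 − 59536/61 = 693, so the distance is 3√77.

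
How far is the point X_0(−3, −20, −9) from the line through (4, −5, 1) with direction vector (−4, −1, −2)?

√185

Direction vector d = (−4, −1, −2).
AP = (−7, −15, −10), and AP × d = (20, 26, −53).
|AP × d|² = 3885 and |d|² = 21, so the distance is √(3885/21) = √185.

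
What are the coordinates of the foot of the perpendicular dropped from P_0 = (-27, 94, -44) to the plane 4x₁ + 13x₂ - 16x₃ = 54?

The perpendicular from P_0 has direction n = (4, 13, -16): r = (-27, 94, -44) + t(4, 13, -16).
Substitute into the plane: n·(P_0 + tn) = 54 gives 1818 + 441t = 54, so t = -4.
Foot = (-27, 94, -44) + (-4)·(4, 13, -16) = (-43, 42, 20).

(-43, 42, 20)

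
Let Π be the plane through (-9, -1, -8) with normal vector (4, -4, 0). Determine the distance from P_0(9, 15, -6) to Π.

√2

The plane has equation n·(r − (-9, -1, -8)) = 0, i.e. n·r = -32.
d = |4·9 + (-4)·15 − (-32)| / √(16 + 16 + 0) = |8| / (4√2) = √2.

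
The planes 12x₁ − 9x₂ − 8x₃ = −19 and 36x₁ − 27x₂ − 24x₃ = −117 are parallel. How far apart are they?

Divide the second equation by 3 to match normals: 12x₁ − 9x₂ − 8x₃ = -39.
With common normal n = (12, −9, −8) (|n| = 17), the distance is |(-19) − (-39)|/|n| = 20/17.

20/17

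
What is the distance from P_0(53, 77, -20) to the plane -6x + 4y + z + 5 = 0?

n = (-6, 4, 1); n·P − (-5) = -25; |n| = √53; distance = 25/√53.

25√53/53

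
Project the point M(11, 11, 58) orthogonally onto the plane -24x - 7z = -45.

(-13, 11, 51)

The perpendicular from M has direction n = (-24, 0, -7): r = (11, 11, 58) + λ(-24, 0, -7).
Substitute into the plane: n·(M + λn) = -45 gives -670 + 625λ = -45, so λ = 1.
Foot = (11, 11, 58) + 1·(-24, 0, -7) = (-13, 11, 51).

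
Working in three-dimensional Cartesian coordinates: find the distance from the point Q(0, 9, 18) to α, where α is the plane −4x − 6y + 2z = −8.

Normal vector n = (−4, −6, 2), and n·(0, 9, 18) − (−8) = −10.
|n| = √(16 + 36 + 4) = 2√14, so the distance is |-10|/(2√14) = 5/√14.

5/√14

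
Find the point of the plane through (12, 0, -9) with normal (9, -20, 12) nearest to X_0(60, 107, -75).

n = (9, -20, 12), |n|² = 625, and n·X_0 − 0 = -2500.
t = -2500/625 = -4, so the foot is X_0 − t·n = (60, 107, -75) − (-4)·(9, -20, 12) = (96, 27, -27).

(96, 27, -27)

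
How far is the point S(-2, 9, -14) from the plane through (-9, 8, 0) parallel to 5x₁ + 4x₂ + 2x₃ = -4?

Parallel planes share the normal n = (5, 4, 2); since (-9, 8, 0) lies on the plane, its equation is 5x₁ + 4x₂ + 2x₃ = -13.
d = |5·(-2) + 4·9 + 2·(-14) − (-13)| / √(25 + 16 + 4) = |11| / (3√5) = 11√5/15.

11/(3√5)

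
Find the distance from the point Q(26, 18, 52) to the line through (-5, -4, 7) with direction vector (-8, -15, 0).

√2314

Direction vector d = (-8, -15, 0).
AP = (31, 22, 45); AP·d = -578, |AP|² = 3470, |d|² = 289.
distance² = |AP|² − (AP·d)²/|d|² = 3470 − 334084/289 = 2314, so the distance is √2314.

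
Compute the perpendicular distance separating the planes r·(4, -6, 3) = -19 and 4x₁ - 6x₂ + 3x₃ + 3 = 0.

With common normal n = (4, -6, 3) (|n| = √61), the distance is |(-19) − (-3)|/|n| = 16/√61.

16/√61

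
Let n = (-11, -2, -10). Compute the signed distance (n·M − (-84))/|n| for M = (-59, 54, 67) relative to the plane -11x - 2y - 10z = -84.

-3

n·M − (-84) = -45.
|n| = 15, so the signed distance is -45/15 = -3.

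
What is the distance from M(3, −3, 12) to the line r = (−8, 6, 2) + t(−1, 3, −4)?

2√17

Direction vector d = (−1, 3, −4).
AP = (11, −9, 10); AP·d = -78, |AP|² = 302, |d|² = 26.
distance² = |AP|² − (AP·d)²/|d|² = 302 − 6084/26 = 68, so the distance is 2√17.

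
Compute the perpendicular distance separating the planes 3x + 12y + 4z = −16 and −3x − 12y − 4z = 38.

Divide the second equation by -1 to match normals: 3x + 12y + 4z = -38.
Both planes have normal n = (3, 12, 4), |n| = 13. Any point on the first plane is at distance |(-38) − (-16)|/|n| = 22/13 from the second.

22/13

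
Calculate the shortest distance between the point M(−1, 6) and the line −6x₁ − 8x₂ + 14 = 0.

d = |(-6)·(-1) + (-8)·6 − (-14)| / √(36 + 64) = |-28|/10 = 14/5.

14/5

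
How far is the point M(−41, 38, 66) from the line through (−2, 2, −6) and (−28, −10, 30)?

A direction vector is d = (−26, −12, 36).
AP = (−39, 36, 72); AP·d = 3174, |AP|² = 8001, |d|² = 2116.
distance² = |AP|² − (AP·d)²/|d|² = 8001 − 10074276/2116 = 3240, so the distance is 18√10.

18√10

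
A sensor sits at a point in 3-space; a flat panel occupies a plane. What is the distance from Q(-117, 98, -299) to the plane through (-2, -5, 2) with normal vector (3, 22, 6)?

The plane has equation n·(r − (-2, -5, 2)) = 0, i.e. n·r = -104.
d = |3·(-117) + 22·98 + 6·(-299) − (-104)| / √(9 + 484 + 36) = |115| / 23 = 5.

5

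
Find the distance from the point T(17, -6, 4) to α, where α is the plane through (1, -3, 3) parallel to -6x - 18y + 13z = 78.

29/23

Parallel planes share the normal n = (-6, -18, 13); since (1, -3, 3) lies on the plane, its equation is -6x - 18y + 13z = 87.
n = (-6, -18, 13); n·P − 87 = -29; |n| = 23; distance = 29/23.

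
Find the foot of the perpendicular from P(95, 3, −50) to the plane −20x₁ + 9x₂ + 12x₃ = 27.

n = (−20, 9, 12), |n|² = 625, and n·P − 27 = -2500.
t = -2500/625 = -4, so the foot is P − t·n = (95, 3, −50) − (-4)·(−20, 9, 12) = (15, 39, −2).

(15, 39, -2)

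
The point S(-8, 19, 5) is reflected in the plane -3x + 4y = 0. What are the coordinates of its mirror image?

With n = (-3, 4, 0), the signed offset is (n·S − 0)/|n|² = 100/25 = 4.
S' = S − 2t·n = (-8, 19, 5) − 8·(-3, 4, 0) = (16, -13, 5).

(16, -13, 5)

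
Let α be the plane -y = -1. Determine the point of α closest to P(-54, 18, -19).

(-54, 1, -19)

n = (0, -1, 0), |n|² = 1, and n·P − (-1) = -17.
t = -17/1 = -17, so the foot is P − t·n = (-54, 18, -19) − (-17)·(0, -1, 0) = (-54, 1, -19).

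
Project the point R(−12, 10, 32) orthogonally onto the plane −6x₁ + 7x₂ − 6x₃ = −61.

(-126/11, 103/11, 358/11)

n = (−6, 7, −6), |n|² = 121, and n·R − (-61) = 11.
t = 11/121 = 1/11, so the foot is R − t·n = (−12, 10, 32) − (1/11)·(−6, 7, −6) = (−126/11, 103/11, 358/11).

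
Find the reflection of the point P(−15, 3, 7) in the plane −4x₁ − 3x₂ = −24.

n = (−4, −3, 0), |n|² = 25, n·P − (-24) = 75, so t = 75/25 = 3.
Foot F = P − 3·n = (−3, 12, 7); the reflection is 2F − P = (9, 21, 7).

(9, 21, 7)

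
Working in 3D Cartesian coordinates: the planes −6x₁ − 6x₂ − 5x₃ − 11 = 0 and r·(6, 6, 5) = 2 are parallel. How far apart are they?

13√97/97

Divide the second equation by -1 to match normals: −6x₁ − 6x₂ − 5x₃ = -2.
With common normal n = (−6, −6, −5) (|n| = √97), the distance is |11 − (-2)|/|n| = 13/√97.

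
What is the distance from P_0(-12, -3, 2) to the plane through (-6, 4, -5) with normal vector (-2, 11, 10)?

1/3

The plane has equation n·(r − (-6, 4, -5)) = 0, i.e. n·r = 6.
Then n·(-12, -3, 2) - 6 = 5.
|n| = √(4 + 121 + 100) = 15, so the distance is |5|/15 = 1/3.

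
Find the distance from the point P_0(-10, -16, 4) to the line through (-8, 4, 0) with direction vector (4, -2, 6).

Direction vector d = (4, -2, 6).
AP = (-2, -20, 4); AP·d = 56, |AP|² = 420, |d|² = 56.
distance² = |AP|² − (AP·d)²/|d|² = 420 − 3136/56 = 364, so the distance is 2√91.

2√91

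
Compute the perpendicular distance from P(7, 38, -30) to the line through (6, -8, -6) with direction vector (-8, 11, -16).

√929

Direction vector d = (-8, 11, -16).
AP = (1, 46, -24); AP·d = 882, |AP|² = 2693, |d|² = 441.
distance² = |AP|² − (AP·d)²/|d|² = 2693 − 777924/441 = 929, so the distance is √929.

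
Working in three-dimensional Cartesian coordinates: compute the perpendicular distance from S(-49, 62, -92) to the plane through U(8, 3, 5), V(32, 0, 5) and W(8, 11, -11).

UV = (24, -3, 0) and UW = (0, 8, -16), so a normal is n = UV × UW = (48, 384, 192).
n = (48, 384, 192); n·P − 2496 = 1296; |n| = 432; distance = 1296/432 = 3.

3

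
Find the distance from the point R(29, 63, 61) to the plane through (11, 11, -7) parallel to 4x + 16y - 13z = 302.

Parallel planes share the normal n = (4, 16, -13); since (11, 11, -7) lies on the plane, its equation is 4x + 16y - 13z = 311.
Then n·(29, 63, 61) - 311 = 20.
|n| = √(16 + 256 + 169) = 21, so the distance is |20|/21 = 20/21.

20/21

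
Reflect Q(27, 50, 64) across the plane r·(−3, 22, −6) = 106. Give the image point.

n = (−3, 22, −6), |n|² = 529, n·Q − 106 = 529, so t = 529/529 = 1.
Foot F = Q − 1·n = (30, 28, 70); the reflection is 2F − Q = (33, 6, 76).

(33, 6, 76)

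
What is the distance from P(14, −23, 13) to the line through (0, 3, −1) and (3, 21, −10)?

A direction vector is d = (3, 18, −9).
AP = (14, −26, 14); AP·d = -552, |AP|² = 1068, |d|² = 414.
distance² = |AP|² − (AP·d)²/|d|² = 1068 − 304704/414 = 332, so the distance is 2√83.

2√83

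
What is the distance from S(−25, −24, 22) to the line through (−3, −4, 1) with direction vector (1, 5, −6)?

Direction vector d = (1, 5, −6).
AP = (−22, −20, 21); AP·d = -248, |AP|² = 1325, |d|² = 62.
distance² = |AP|² − (AP·d)²/|d|² = 1325 − 61504/62 = 333, so the distance is 3√37.

3√37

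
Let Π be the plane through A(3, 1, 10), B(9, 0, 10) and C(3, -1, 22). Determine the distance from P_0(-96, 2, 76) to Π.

AB = (6, -1, 0) and AC = (0, -2, 12), so a normal is n = AB × AC = (-12, -72, -12).
Then n·(-96, 2, 76) - (-228) = 324.
|n| = √(144 + 5184 + 144) = 12√38, so the distance is |324|/(12√38) = 27/√38.

27√38/38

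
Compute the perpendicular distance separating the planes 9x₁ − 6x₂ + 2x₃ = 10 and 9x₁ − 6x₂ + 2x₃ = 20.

With common normal n = (9, −6, 2) (|n| = 11), the distance is |10 − 20|/|n| = 10/11.

10/11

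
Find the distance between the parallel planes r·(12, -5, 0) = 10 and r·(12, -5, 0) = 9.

Both planes have normal n = (12, -5, 0), |n| = 13. Any point on the first plane is at distance |9 − 10|/|n| = 1/13 from the second.

1/13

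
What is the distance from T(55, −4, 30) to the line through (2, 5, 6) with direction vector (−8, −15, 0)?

3√353

Direction vector d = (−8, −15, 0).
AP = (53, −9, 24); AP·d = -289, |AP|² = 3466, |d|² = 289.
distance² = |AP|² − (AP·d)²/|d|² = 3466 − 83521/289 = 3177, so the distance is 3√353.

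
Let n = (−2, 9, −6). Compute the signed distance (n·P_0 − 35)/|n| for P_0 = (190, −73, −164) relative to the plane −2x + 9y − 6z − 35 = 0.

-8

n·P_0 − 35 = -88.
|n| = 11, so the signed distance is -88/11 = -8.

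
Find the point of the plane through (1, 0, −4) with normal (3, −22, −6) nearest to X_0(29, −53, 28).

(23, -9, 40)

The perpendicular from X_0 has direction n = (3, −22, −6): r = (29, −53, 28) + μ(3, −22, −6).
Substitute into the plane: n·(X_0 + μn) = 27 gives 1085 + 529μ = 27, so μ = -2.
Foot = (29, −53, 28) + (-2)·(3, −22, −6) = (23, −9, 40).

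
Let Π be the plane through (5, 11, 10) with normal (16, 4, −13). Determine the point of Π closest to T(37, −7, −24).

(5, -15, 2)

The perpendicular from T has direction n = (16, 4, −13): r = (37, −7, −24) + λ(16, 4, −13).
Substitute into the plane: n·(T + λn) = -6 gives 876 + 441λ = -6, so λ = -2.
Foot = (37, −7, −24) + (-2)·(16, 4, −13) = (5, −15, 2).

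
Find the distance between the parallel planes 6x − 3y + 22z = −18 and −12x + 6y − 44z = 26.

5/23

Divide the second equation by -2 to match normals: 6x − 3y + 22z = -13.
With common normal n = (6, −3, 22) (|n| = 23), the distance is |(-18) − (-13)|/|n| = 5/23.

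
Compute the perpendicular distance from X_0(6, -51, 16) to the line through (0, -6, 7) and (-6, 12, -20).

A direction vector is d = (-6, 18, -27).
AP = (6, -45, 9), and AP × d = (1053, 108, -162).
|AP × d|² = 1146717 and |d|² = 1089, so the distance is √(1146717/1089) = √1053 = 9√13.

9√13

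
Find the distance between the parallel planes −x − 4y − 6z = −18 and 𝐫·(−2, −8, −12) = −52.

8√53/53

Divide the second equation by 2 to match normals: −x − 4y − 6z = -26.
Both planes have normal n = (−1, −4, −6), |n| = √53. Any point on the first plane is at distance |(-26) − (-18)|/|n| = 8/√53 from the second.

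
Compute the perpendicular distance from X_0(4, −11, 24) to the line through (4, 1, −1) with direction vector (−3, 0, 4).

Direction vector d = (−3, 0, 4).
AP = (0, −12, 25), and AP × d = (−48, −75, −36).
|AP × d|² = 9225 and |d|² = 25, so the distance is √(9225/25) = √369 = 3√41.

3√41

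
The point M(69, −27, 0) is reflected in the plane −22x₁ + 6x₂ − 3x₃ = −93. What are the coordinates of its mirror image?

(-63, 9, -18)

n = (−22, 6, −3), |n|² = 529, n·M − (-93) = -1587, so t = -1587/529 = -3.
Foot F = M − (-3)·n = (3, −9, −9); the reflection is 2F − M = (−63, 9, −18).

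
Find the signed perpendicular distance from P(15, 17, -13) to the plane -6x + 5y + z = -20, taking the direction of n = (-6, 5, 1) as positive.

√62/31

n·P − (-20) = 2.
|n| = √62, so the signed distance is √62/31.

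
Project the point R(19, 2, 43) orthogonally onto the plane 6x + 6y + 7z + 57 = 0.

The perpendicular from R has direction n = (6, 6, 7): r = (19, 2, 43) + λ(6, 6, 7).
Substitute into the plane: n·(R + λn) = -57 gives 427 + 121λ = -57, so λ = -4.
Foot = (19, 2, 43) + (-4)·(6, 6, 7) = (−5, −22, 15).

(-5, -22, 15)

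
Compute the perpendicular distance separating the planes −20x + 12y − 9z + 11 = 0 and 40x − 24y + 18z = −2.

12/25

Divide the second equation by -2 to match normals: −20x + 12y − 9z = 1.
With common normal n = (−20, 12, −9) (|n| = 25), the distance is |(-11) − 1|/|n| = 12/25.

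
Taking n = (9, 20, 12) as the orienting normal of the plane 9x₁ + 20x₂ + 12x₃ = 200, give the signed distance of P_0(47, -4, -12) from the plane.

n·P_0 − 200 = -1.
|n| = 25, so the signed distance is -1/25.

-1/25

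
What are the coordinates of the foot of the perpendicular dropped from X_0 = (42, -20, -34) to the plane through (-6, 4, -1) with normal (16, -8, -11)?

n = (16, -8, -11), |n|² = 441, and n·X_0 − (-117) = 1323.
t = 1323/441 = 3, so the foot is X_0 − t·n = (42, -20, -34) − 3·(16, -8, -11) = (-6, 4, -1).

(-6, 4, -1)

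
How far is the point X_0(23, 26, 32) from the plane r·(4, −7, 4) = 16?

n = (4, −7, 4); n·P − 16 = 22; |n| = 9; distance = 22/9.

22/9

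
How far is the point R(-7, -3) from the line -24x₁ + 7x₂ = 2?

The normal to the line is n = (-24, 7) with |n| = 25.
|n·R − 2| = |147 − 2| = 145, so the distance is 145/25 = 29/5.

29/5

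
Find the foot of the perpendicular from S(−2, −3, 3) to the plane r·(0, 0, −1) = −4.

(-2, -3, 4)

The perpendicular from S has direction n = (0, 0, −1): r = (−2, −3, 3) + λ(0, 0, −1).
Substitute into the plane: n·(S + λn) = -4 gives -3 + 1λ = -4, so λ = -1.
Foot = (−2, −3, 3) + (-1)·(0, 0, −1) = (−2, −3, 4).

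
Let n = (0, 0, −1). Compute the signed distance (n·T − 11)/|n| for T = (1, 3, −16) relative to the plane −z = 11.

5

n·T − 11 = 5.
|n| = 1, so the signed distance is 5/1 = 5.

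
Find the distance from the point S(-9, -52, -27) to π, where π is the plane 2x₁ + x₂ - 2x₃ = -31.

5

Normal vector n = (2, 1, -2), and n·(-9, -52, -27) - (-31) = 15.
|n| = √(4 + 1 + 4) = 3, so the distance is |15|/3 = 5.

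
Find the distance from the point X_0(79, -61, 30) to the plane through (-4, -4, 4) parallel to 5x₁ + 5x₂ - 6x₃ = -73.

Parallel planes share the normal n = (5, 5, -6); since (-4, -4, 4) lies on the plane, its equation is 5x₁ + 5x₂ - 6x₃ = -64.
n = (5, 5, -6); n·P − (-64) = -26; |n| = √86; distance = 26/√86.

13√86/43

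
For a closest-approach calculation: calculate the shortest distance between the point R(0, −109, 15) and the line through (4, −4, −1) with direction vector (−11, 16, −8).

√4241

Direction vector d = (−11, 16, −8).
AP = (−4, −105, 16); AP·d = -1764, |AP|² = 11297, |d|² = 441.
distance² = |AP|² − (AP·d)²/|d|² = 11297 − 3111696/441 = 4241, so the distance is √4241.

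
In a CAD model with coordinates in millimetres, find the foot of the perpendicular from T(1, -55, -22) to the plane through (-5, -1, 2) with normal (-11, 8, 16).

n = (-11, 8, 16), |n|² = 441, and n·T − 79 = -882.
t = -882/441 = -2, so the foot is T − t·n = (1, -55, -22) − (-2)·(-11, 8, 16) = (-21, -39, 10).

(-21, -39, 10)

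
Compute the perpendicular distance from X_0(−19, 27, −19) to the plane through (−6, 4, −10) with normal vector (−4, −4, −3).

The plane has equation n·(r − (−6, 4, −10)) = 0, i.e. n·r = 38.
d = |(-4)·(-19) + (-4)·27 + (-3)·(-19) − 38| / √(16 + 16 + 9) = |-13| / √41 = 13/√41.

13/√41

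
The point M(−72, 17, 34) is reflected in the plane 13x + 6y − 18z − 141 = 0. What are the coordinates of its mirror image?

With n = (13, 6, −18), the signed offset is (n·M − 141)/|n|² = -1587/529 = -3.
M' = M − 2t·n = (−72, 17, 34) − (-6)·(13, 6, −18) = (6, 53, −74).

(6, 53, -74)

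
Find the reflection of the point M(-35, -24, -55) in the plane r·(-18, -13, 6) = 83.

n = (-18, -13, 6), |n|² = 529, n·M − 83 = 529, so t = 529/529 = 1.
Foot F = M − 1·n = (-17, -11, -61); the reflection is 2F − M = (1, 2, -67).

(1, 2, -67)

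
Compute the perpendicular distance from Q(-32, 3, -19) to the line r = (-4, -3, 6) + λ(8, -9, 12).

17

Direction vector d = (8, -9, 12).
AP = (-28, 6, -25); AP·d = -578, |AP|² = 1445, |d|² = 289.
distance² = |AP|² − (AP·d)²/|d|² = 1445 − 334084/289 = 289, so the distance is 17.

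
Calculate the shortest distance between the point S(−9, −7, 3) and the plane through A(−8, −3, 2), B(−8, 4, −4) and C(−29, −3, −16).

AB = (0, 7, −6) and AC = (−21, 0, −18), so a normal is n = AB × AC = (−126, 126, 147).
Then n·(−9, −7, 3) − 924 = −231.
|n| = √(15876 + 15876 + 21609) = 231, so the distance is |-231|/231 = 1.

1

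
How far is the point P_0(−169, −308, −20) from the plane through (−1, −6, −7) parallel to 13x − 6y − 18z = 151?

6

Parallel planes share the normal n = (13, −6, −18); since (−1, −6, −7) lies on the plane, its equation is 13x − 6y − 18z = 149.
d = |13·(-169) + (-6)·(-308) + (-18)·(-20) − 149| / √(169 + 36 + 324) = |-138| / 23 = 6.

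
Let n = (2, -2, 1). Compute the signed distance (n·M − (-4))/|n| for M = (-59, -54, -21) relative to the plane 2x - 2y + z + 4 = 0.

-9

n·M − (-4) = -27.
|n| = 3, so the signed distance is -27/3 = -9.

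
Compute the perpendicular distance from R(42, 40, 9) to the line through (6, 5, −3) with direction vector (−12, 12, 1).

√2665

Direction vector d = (−12, 12, 1).
AP = (36, 35, 12), and AP × d = (−109, −180, 852).
|AP × d|² = 770185 and |d|² = 289, so the distance is √(770185/289) = √2665.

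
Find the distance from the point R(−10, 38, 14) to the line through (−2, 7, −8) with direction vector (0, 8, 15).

Direction vector d = (0, 8, 15).
AP = (−8, 31, 22); AP·d = 578, |AP|² = 1509, |d|² = 289.
distance² = |AP|² − (AP·d)²/|d|² = 1509 − 334084/289 = 353, so the distance is √353.

√353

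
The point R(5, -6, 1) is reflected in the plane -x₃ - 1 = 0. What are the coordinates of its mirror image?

(5, -6, -3)

With n = (0, 0, -1), the signed offset is (n·R − 1)/|n|² = -2/1 = -2.
R' = R − 2t·n = (5, -6, 1) − (-4)·(0, 0, -1) = (5, -6, -3).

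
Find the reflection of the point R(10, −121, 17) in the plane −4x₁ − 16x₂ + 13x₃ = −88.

(50, 39, -113)

n = (−4, −16, 13), |n|² = 441, n·R − (-88) = 2205, so t = 2205/441 = 5.
Foot F = R − 5·n = (30, −41, −48); the reflection is 2F − R = (50, 39, −113).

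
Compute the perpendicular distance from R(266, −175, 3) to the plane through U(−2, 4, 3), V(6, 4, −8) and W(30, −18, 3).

UV = (8, 0, −11) and UW = (32, −22, 0), so a normal is n = UV × UW = (−242, −352, −176).
n = (−242, −352, −176); n·P − (-1452) = -1848; |n| = 462; distance = 1848/462 = 4.

4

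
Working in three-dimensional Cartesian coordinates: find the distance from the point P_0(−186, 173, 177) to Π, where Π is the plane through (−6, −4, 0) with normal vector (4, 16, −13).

The plane has equation n·(r − (−6, −4, 0)) = 0, i.e. n·r = -88.
Then n·(−186, 173, 177) − (−88) = −189.
|n| = √(16 + 256 + 169) = 21, so the distance is |-189|/21 = 9.

9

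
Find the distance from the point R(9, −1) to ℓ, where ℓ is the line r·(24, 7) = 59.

6

The normal to the line is n = (24, 7) with |n| = 25.
|n·R − 59| = |209 − 59| = 150, so the distance is 150/25 = 6.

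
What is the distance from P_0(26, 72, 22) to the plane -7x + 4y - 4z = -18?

Normal vector n = (-7, 4, -4), and n·(26, 72, 22) - (-18) = 36.
|n| = √(49 + 16 + 16) = 9, so the distance is |36|/9 = 4.

4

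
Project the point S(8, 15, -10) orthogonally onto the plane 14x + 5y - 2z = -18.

(-6, 10, -8)

n = (14, 5, -2), |n|² = 225, and n·S − (-18) = 225.
t = 225/225 = 1, so the foot is S − t·n = (8, 15, -10) − 1·(14, 5, -2) = (-6, 10, -8).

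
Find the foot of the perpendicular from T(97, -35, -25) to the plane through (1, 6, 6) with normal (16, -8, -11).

n = (16, -8, -11), |n|² = 441, and n·T − (-98) = 2205.
t = 2205/441 = 5, so the foot is T − t·n = (97, -35, -25) − 5·(16, -8, -11) = (17, 5, 30).

(17, 5, 30)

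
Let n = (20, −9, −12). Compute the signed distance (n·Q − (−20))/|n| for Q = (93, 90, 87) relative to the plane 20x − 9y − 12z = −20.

n·Q − (-20) = 26.
|n| = 25, so the signed distance is 26/25.

26/25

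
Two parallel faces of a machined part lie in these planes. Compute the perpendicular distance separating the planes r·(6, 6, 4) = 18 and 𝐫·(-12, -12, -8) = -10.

13√22/44

Divide the second equation by -2 to match normals: 6x + 6y + 4z = 5.
Both planes have normal n = (6, 6, 4), |n| = 2√22. Any point on the first plane is at distance |5 − 18|/|n| = 13/(2√22) from the second.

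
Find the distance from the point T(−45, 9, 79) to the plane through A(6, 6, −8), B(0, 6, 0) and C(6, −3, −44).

21/13

AB = (−6, 0, 8) and AC = (0, −9, −36), so a normal is n = AB × AC = (72, −216, 54).
n = (72, −216, 54); n·P − (-1296) = 378; |n| = 234; distance = 378/234 = 21/13.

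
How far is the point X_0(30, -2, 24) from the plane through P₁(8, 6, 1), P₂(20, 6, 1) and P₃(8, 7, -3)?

9√17/17

P₁P₂ = (12, 0, 0) and P₁P₃ = (0, 1, -4), so a normal is n = P₁P₂ × P₁P₃ = (0, 48, 12).
d = |48·(-2) + 12·24 − 300| / √(0 + 2304 + 144) = |-108| / (12√17) = 9/√17.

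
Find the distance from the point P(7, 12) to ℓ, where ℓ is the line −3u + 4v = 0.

The normal to the line is n = (−3, 4) with |n| = 5.
|n·P − 0| = |27 − 0| = 27, so the distance is 27/5.

27/5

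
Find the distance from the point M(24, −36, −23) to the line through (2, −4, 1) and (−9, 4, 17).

8√5

A direction vector is d = (−11, 8, 16).
AP = (22, −32, −24); AP·d = -882, |AP|² = 2084, |d|² = 441.
distance² = |AP|² − (AP·d)²/|d|² = 2084 − 777924/441 = 320, so the distance is 8√5.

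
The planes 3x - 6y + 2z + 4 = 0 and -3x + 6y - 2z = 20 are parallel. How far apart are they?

Divide the second equation by -1 to match normals: 3x - 6y + 2z = -20.
With common normal n = (3, -6, 2) (|n| = 7), the distance is |(-4) − (-20)|/|n| = 16/7.

16/7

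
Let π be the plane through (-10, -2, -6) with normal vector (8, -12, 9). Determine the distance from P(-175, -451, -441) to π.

The plane has equation n·(r − (-10, -2, -6)) = 0, i.e. n·r = -110.
n = (8, -12, 9); n·P − (-110) = 153; |n| = 17; distance = 153/17 = 9.

9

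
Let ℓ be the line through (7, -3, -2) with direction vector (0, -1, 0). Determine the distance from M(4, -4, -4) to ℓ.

√13

Direction vector d = (0, -1, 0).
AP = (-3, -1, -2), and AP × d = (-2, 0, 3).
|AP × d|² = 13 and |d|² = 1, so the distance is √13.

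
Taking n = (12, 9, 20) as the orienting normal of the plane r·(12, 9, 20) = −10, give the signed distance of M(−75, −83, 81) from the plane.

n·M − (-10) = -17.
|n| = 25, so the signed distance is -17/25.

-17/25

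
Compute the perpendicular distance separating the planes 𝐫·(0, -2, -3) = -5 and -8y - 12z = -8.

3/√13

Divide the second equation by 4 to match normals: -2y - 3z = -2.
With common normal n = (0, -2, -3) (|n| = √13), the distance is |(-5) − (-2)|/|n| = 3/√13.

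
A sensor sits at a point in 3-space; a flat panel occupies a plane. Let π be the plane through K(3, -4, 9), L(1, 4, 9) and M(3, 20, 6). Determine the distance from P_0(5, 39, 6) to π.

KL = (-2, 8, 0) and KM = (0, 24, -3), so a normal is n = KL × KM = (-24, -6, -48).
Then n·(5, 39, 6) - (-480) = -162.
|n| = √(576 + 36 + 2304) = 54, so the distance is |-162|/54 = 3.

3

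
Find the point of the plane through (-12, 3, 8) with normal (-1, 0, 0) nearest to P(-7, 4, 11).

n = (-1, 0, 0), |n|² = 1, and n·P − 12 = -5.
t = -5/1 = -5, so the foot is P − t·n = (-7, 4, 11) − (-5)·(-1, 0, 0) = (-12, 4, 11).

(-12, 4, 11)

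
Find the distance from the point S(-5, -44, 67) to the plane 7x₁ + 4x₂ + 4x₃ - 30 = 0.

3

n = (7, 4, 4); n·P − 30 = 27; |n| = 9; distance = 27/9 = 3.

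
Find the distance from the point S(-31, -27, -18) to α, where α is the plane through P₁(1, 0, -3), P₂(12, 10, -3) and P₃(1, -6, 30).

P₁P₂ = (11, 10, 0) and P₁P₃ = (0, -6, 33), so a normal is n = P₁P₂ × P₁P₃ = (330, -363, -66).
Then n·(-31, -27, -18) - 528 = 231.
|n| = √(108900 + 131769 + 4356) = 495, so the distance is |231|/495 = 7/15.

7/15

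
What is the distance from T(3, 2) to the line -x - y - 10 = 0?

15/√2

The normal to the line is n = (-1, -1) with |n| = √2.
|n·T − 10| = |-5 − 10| = 15, so the distance is 15/√2.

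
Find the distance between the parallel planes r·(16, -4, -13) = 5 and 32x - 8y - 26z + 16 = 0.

13/21

Divide the second equation by 2 to match normals: 16x - 4y - 13z = -8.
With common normal n = (16, -4, -13) (|n| = 21), the distance is |5 − (-8)|/|n| = 13/21.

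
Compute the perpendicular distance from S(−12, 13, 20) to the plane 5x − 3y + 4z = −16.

n = (5, −3, 4); n·P − (-16) = -3; |n| = 5√2; distance = 3/(5√2) = 3√2/10.

3/(5√2)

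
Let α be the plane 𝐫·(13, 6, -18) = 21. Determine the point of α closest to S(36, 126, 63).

(789/23, 2880/23, 1503/23)

The perpendicular from S has direction n = (13, 6, -18): r = (36, 126, 63) + λ(13, 6, -18).
Substitute into the plane: n·(S + λn) = 21 gives 90 + 529λ = 21, so λ = -3/23.
Foot = (36, 126, 63) + (-3/23)·(13, 6, -18) = (789/23, 2880/23, 1503/23).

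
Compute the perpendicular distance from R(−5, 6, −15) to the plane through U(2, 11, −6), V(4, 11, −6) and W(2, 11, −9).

5

UV = (2, 0, 0) and UW = (0, 0, −3), so a normal is n = UV × UW = (0, 6, 0).
n = (0, 6, 0); n·P − 66 = -30; |n| = 6; distance = 30/6 = 5.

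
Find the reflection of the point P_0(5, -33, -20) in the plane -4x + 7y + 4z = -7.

(-27, 23, 12)

n = (-4, 7, 4), |n|² = 81, n·P_0 − (-7) = -324, so t = -324/81 = -4.
Foot F = P_0 − (-4)·n = (-11, -5, -4); the reflection is 2F − P_0 = (-27, 23, 12).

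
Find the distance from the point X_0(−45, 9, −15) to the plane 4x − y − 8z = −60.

Normal vector n = (4, −1, −8), and n·(−45, 9, −15) − (−60) = −9.
|n| = √(16 + 1 + 64) = 9, so the distance is |-9|/9 = 1.

1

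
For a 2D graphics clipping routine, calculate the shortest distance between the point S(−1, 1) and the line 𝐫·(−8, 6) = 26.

The normal to the line is n = (−8, 6) with |n| = 10.
|n·S − 26| = |14 − 26| = 12, so the distance is 12/10 = 6/5.

6/5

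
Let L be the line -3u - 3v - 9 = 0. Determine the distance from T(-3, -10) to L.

The normal to the line is n = (-3, -3) with |n| = 3√2.
|n·T − 9| = |39 − 9| = 30, so the distance is 30/(3√2) = 5√2.

5√2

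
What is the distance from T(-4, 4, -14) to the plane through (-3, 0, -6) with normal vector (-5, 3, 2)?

√38/38

The plane has equation n·(r − (-3, 0, -6)) = 0, i.e. n·r = 3.
n = (-5, 3, 2); n·P − 3 = 1; |n| = √38; distance = 1/√38 = √38/38.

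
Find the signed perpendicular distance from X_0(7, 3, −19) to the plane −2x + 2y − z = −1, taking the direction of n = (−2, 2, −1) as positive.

n·X_0 − (-1) = 12.
|n| = 3, so the signed distance is 12/3 = 4.

4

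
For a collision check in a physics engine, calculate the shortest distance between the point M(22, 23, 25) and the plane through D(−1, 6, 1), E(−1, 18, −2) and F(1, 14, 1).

DE = (0, 12, −3) and DF = (2, 8, 0), so a normal is n = DE × DF = (24, −6, −24).
Then n·(22, 23, 25) − (−84) = −126.
|n| = √(576 + 36 + 576) = 6√33, so the distance is |-126|/(6√33) = 21/√33.

7√33/11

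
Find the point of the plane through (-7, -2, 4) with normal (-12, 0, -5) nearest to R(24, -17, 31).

The perpendicular from R has direction n = (-12, 0, -5): r = (24, -17, 31) + t(-12, 0, -5).
Substitute into the plane: n·(R + tn) = 64 gives -443 + 169t = 64, so t = 3.
Foot = (24, -17, 31) + 3·(-12, 0, -5) = (-12, -17, 16).

(-12, -17, 16)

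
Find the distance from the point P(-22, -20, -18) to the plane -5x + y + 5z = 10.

10√51/51

d = |(-5)·(-22) + 1·(-20) + 5·(-18) − 10| / √(25 + 1 + 25) = |-10| / √51 = 10√51/51.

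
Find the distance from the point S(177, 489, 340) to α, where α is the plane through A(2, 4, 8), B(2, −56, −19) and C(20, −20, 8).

AB = (0, −60, −27) and AC = (18, −24, 0), so a normal is n = AB × AC = (−648, −486, 1080).
Then n·(177, 489, 340) − 5400 = 9450.
|n| = √(419904 + 236196 + 1166400) = 1350, so the distance is |9450|/1350 = 7.

7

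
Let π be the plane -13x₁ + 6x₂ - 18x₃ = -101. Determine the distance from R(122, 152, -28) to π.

3

d = |(-13)·122 + 6·152 + (-18)·(-28) − (-101)| / √(169 + 36 + 324) = |-69| / 23 = 3.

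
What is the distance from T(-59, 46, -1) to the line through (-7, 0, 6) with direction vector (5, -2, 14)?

Direction vector d = (5, -2, 14).
AP = (-52, 46, -7), and AP × d = (630, 693, -126).
|AP × d|² = 893025 and |d|² = 225, so the distance is √(893025/225) = √3969 = 63.

63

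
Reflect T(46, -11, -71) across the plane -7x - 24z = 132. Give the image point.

(74, -11, 25)

n = (-7, 0, -24), |n|² = 625, n·T − 132 = 1250, so t = 1250/625 = 2.
Foot F = T − 2·n = (60, -11, -23); the reflection is 2F − T = (74, -11, 25).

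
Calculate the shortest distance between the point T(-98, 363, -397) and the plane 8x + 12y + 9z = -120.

d = |8·(-98) + 12·363 + 9·(-397) − (-120)| / √(64 + 144 + 81) = |119| / 17 = 7.

7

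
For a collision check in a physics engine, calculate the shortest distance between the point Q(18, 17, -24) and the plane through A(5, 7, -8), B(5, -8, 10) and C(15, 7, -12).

AB = (0, -15, 18) and AC = (10, 0, -4), so a normal is n = AB × AC = (60, 180, 150).
Then n·(18, 17, -24) - 360 = 180.
|n| = √(3600 + 32400 + 22500) = 30√65, so the distance is |180|/(30√65) = 6√65/65.

6√65/65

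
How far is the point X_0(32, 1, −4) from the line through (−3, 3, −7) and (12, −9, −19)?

A direction vector is d = (15, −12, −12).
AP = (35, −2, 3); AP·d = 513, |AP|² = 1238, |d|² = 513.
distance² = |AP|² − (AP·d)²/|d|² = 1238 − 263169/513 = 725, so the distance is 5√29.

5√29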